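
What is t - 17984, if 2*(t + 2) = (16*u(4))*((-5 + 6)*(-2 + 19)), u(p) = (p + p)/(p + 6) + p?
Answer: -86666/5 ≈ -17333.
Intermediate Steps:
u(p) = p + 2*p/(6 + p) (u(p) = (2*p)/(6 + p) + p = 2*p/(6 + p) + p = p + 2*p/(6 + p))
t = 3254/5 (t = -2 + ((16*(4*(8 + 4)/(6 + 4)))*((-5 + 6)*(-2 + 19)))/2 = -2 + ((16*(4*12/10))*(1*17))/2 = -2 + ((16*(4*(⅒)*12))*17)/2 = -2 + ((16*(24/5))*17)/2 = -2 + ((384/5)*17)/2 = -2 + (½)*(6528/5) = -2 + 3264/5 = 3254/5 ≈ 650.80)
t - 17984 = 3254/5 - 17984 = -86666/5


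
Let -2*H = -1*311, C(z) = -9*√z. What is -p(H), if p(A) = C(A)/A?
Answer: 9*√622/311 ≈ 0.72173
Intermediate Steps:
H = 311/2 (H = -(-1)*311/2 = -½*(-311) = 311/2 ≈ 155.50)
p(A) = -9/√A (p(A) = (-9*√A)/A = -9/√A)
-p(H) = -(-9)/√(311/2) = -(-9)*√622/311 = 9*√622/311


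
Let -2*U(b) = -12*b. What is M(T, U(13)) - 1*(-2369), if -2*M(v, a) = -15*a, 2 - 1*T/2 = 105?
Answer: 2954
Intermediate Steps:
T = -206 (T = 4 - 2*105 = 4 - 210 = -206)
U(b) = 6*b (U(b) = -(-6)*b = 6*b)
M(v, a) = 15*a/2 (M(v, a) = -(-15)*a/2 = 15*a/2)
M(T, U(13)) - 1*(-2369) = 15*(6*13)/2 - 1*(-2369) = (15/2)*78 + 2369 = 585 + 2369 = 2954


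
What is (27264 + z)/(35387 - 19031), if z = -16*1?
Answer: 6812/4089 ≈ 1.6659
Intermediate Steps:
z = -16
(27264 + z)/(35387 - 19031) = (27264 - 16)/(35387 - 19031) = 27248/16356 = 27248*(1/16356) = 6812/4089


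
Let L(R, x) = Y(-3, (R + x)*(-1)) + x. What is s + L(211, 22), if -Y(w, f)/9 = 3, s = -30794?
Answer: -30799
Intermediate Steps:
Y(w, f) = -27 (Y(w, f) = -9*3 = -27)
L(R, x) = -27 + x
s + L(211, 22) = -30794 + (-27 + 22) = -30794 - 5 = -30799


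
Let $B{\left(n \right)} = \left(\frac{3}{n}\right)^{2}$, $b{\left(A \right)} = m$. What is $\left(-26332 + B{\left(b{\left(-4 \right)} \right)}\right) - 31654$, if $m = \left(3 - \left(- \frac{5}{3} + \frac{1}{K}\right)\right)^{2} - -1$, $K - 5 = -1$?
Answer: $- \frac{505649852450}{8720209} \approx -57986.0$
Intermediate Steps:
$K = 4$ ($K = 5 - 1 = 4$)
$m = \frac{2953}{144}$ ($m = \left(3 - \left(\frac{1}{4} - \frac{5}{3}\right)\right)^{2} - -1 = \left(3 - - \frac{17}{12}\right)^{2} + 1 = \left(3 + \left(- \frac{1}{4} + \frac{5}{3}\right)\right)^{2} + 1 = \left(3 + \frac{17}{12}\right)^{2} + 1 = \left(\frac{53}{12}\right)^{2} + 1 = \frac{2809}{144} + 1 = \frac{2953}{144} \approx 20.507$)
$b{\left(A \right)} = \frac{2953}{144}$
$B{\left(n \right)} = \frac{9}{n^{2}}$
$\left(-26332 + B{\left(b{\left(-4 \right)} \right)}\right) - 31654 = \left(-26332 + \frac{9}{\frac{8720209}{20736}}\right) - 31654 = \left(-26332 + 9 \cdot \frac{20736}{8720209}\right) - 31654 = \left(-26332 + \frac{186624}{8720209}\right) - 31654 = - \frac{229620356764}{8720209} - 31654 = - \frac{505649852450}{8720209}$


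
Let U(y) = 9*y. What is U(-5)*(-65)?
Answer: 2925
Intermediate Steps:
U(-5)*(-65) = (9*(-5))*(-65) = -45*(-65) = 2925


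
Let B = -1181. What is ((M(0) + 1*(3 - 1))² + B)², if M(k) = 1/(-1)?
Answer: 1392400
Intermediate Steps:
M(k) = -1
((M(0) + 1*(3 - 1))² + B)² = ((-1 + 1*(3 - 1))² - 1181)² = ((-1 + 1*2)² - 1181)² = ((-1 + 2)² - 1181)² = (1² - 1181)² = (1 - 1181)² = (-1180)² = 1392400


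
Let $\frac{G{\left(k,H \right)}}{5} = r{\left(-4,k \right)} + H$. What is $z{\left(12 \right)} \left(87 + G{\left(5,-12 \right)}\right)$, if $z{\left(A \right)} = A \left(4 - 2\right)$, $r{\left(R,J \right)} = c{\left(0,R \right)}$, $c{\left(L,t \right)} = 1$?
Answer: $768$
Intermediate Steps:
$r{\left(R,J \right)} = 1$
$z{\left(A \right)} = 2 A$ ($z{\left(A \right)} = A 2 = 2 A$)
$G{\left(k,H \right)} = 5 + 5 H$ ($G{\left(k,H \right)} = 5 \left(1 + H\right) = 5 + 5 H$)
$z{\left(12 \right)} \left(87 + G{\left(5,-12 \right)}\right) = 2 \cdot 12 \left(87 + \left(5 + 5 \left(-12\right)\right)\right) = 24 \left(87 + \left(5 - 60\right)\right) = 24 \left(87 - 55\right) = 24 \cdot 32 = 768$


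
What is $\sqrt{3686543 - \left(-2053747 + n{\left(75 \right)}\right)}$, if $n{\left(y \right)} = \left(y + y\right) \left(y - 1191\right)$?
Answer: $3 \sqrt{656410} \approx 2430.6$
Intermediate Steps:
$n{\left(y \right)} = 2 y \left(-1191 + y\right)$
$\sqrt{3686543 - \left(-2053747 + n{\left(75 \right)}\right)} = \sqrt{3686543 + \left(2053747 - 2 \cdot 75 \left(-1191 + 75\right)\right)} = \sqrt{3686543 + \left(2053747 - 2 \cdot 75 \left(-1116\right)\right)} = \sqrt{3686543 + \left(2053747 - -167400\right)} = \sqrt{3686543 + \left(2053747 + 167400\right)} = \sqrt{3686543 + 2221147} = \sqrt{5907690} = 3 \sqrt{656410}$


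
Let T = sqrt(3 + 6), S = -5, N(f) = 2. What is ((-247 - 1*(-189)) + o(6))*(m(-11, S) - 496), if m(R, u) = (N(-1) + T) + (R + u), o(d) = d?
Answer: 26364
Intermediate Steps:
T = 3 (T = sqrt(9) = 3)
m(R, u) = 5 + R + u (m(R, u) = (2 + 3) + (R + u) = 5 + (R + u) = 5 + R + u)
((-247 - 1*(-189)) + o(6))*(m(-11, S) - 496) = ((-247 - 1*(-189)) + 6)*((5 - 11 - 5) - 496) = ((-247 + 189) + 6)*(-11 - 496) = (-58 + 6)*(-507) = -52*(-507) = 26364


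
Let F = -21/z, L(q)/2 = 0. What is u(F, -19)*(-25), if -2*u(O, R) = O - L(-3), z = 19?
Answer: -525/38 ≈ -13.816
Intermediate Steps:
L(q) = 0 (L(q) = 2*0 = 0)
F = -21/19 ≈ -1.1053
u(O, R) = -O/2 (u(O, R) = -(O - 1*0)/2 = -(O + 0)/2 = -O/2)
u(F, -19)*(-25) = -½*(-21/19)*(-25) = (21/38)*(-25) = -525/38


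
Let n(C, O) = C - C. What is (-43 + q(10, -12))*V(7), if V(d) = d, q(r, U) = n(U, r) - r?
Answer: -371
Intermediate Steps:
n(C, O) = 0
q(r, U) = -r (q(r, U) = 0 - r = -r)
(-43 + q(10, -12))*V(7) = (-43 - 1*10)*7 = (-43 - 10)*7 = -53*7 = -371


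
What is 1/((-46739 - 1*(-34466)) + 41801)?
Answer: 1/29528 ≈ 3.3866e-5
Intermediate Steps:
1/((-46739 - 1*(-34466)) + 41801) = 1/((-46739 + 34466) + 41801) = 1/(-12273 + 41801) = 1/29528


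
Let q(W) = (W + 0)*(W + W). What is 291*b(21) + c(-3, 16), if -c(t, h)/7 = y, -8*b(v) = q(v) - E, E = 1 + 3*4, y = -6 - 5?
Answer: -252263/8 ≈ -31533.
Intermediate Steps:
y = -11
q(W) = 2*W² (q(W) = W*(2*W) = 2*W²)
E = 13 (E = 1 + 12 = 13)
b(v) = 13/8 - v²/4 (b(v) = -(2*v² - 1*13)/8 = -(2*v² - 13)/8 = -(-13 + 2*v²)/8 = 13/8 - v²/4)
c(t, h) = 77 (c(t, h) = -7*(-11) = 77)
291*b(21) + c(-3, 16) = 291*(13/8 - ¼*21²) + 77 = 291*(13/8 - ¼*441) + 77 = 291*(13/8 - 441/4) + 77 = 291*(-869/8) + 77 = -252879/8 + 77 = -252263/8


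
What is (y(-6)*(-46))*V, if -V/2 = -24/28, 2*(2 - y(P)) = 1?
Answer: -828/7 ≈ -118.29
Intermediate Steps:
y(P) = 3/2 (y(P) = 2 - ½*1 = 2 - ½ = 3/2)
V = 12/7 (V = -(-48)/28 = -2*(-6/7) = 12/7 ≈ 1.7143)
(y(-6)*(-46))*V = ((3/2)*(-46))*(12/7) = -69*12/7 = -828/7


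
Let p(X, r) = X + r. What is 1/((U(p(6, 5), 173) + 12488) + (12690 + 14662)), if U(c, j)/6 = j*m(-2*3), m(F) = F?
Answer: 1/33612 ≈ 2.9751e-5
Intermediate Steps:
U(c, j) = -36*j (U(c, j) = 6*(j*(-2*3)) = 6*(j*(-6)) = 6*(-6*j) = -36*j)
1/((U(p(6, 5), 173) + 12488) + (12690 + 14662)) = 1/((-36*173 + 12488) + (12690 + 14662)) = 1/((-6228 + 12488) + 27352) = 1/(6260 + 27352) = 1/33612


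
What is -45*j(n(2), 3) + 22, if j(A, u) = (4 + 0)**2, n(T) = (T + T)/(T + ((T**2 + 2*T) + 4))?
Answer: -698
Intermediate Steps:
n(T) = 2*T/(4 + T**2 + 3*T) (n(T) = (2*T)/(T + (4 + T**2 + 2*T)) = (2*T)/(4 + T**2 + 3*T) = 2*T/(4 + T**2 + 3*T))
j(A, u) = 16 (j(A, u) = 4**2 = 16)
-45*j(n(2), 3) + 22 = -45*16 + 22 = -720 + 22 = -698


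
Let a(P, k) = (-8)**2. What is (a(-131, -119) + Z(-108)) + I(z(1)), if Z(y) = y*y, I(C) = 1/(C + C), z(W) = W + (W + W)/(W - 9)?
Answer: 35186/3 ≈ 11729.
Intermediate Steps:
a(P, k) = 64
z(W) = W + 2*W/(-9 + W) (z(W) = W + (2*W)/(-9 + W) = W + 2*W/(-9 + W))
I(C) = 1/(2*C)
Z(y) = y**2
(a(-131, -119) + Z(-108)) + I(z(1)) = (64 + (-108)**2) + 1/(2*((1*(-7 + 1)/(-9 + 1)))) = (64 + 11664) + 1/(2*((1*(-6)/(-8)))) = 11728 + 1/(2*((1*(-1/8)*(-6)))) = 11728 + 1/(2*(3/4)) = 11728 + (1/2)*(4/3) = 11728 + 2/3 = 35186/3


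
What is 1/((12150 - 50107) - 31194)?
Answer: -1/69151 ≈ -1.4461e-5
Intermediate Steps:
1/((12150 - 50107) - 31194) = 1/(-37957 - 31194) = 1/(-69151) = -1/69151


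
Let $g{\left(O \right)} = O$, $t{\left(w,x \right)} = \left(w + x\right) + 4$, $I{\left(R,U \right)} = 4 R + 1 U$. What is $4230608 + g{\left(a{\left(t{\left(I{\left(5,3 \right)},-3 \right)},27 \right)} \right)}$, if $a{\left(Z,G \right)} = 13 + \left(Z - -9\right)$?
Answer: $4230654$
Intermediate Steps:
$I{\left(R,U \right)} = U + 4 R$ ($I{\left(R,U \right)} = 4 R + U = U + 4 R$)
$t{\left(w,x \right)} = 4 + w + x$
$a{\left(Z,G \right)} = 22 + Z$ ($a{\left(Z,G \right)} = 13 + \left(Z + 9\right) = 13 + \left(9 + Z\right) = 22 + Z$)
$4230608 + g{\left(a{\left(t{\left(I{\left(5,3 \right)},-3 \right)},27 \right)} \right)} = 4230608 + \left(22 + \left(4 + \left(3 + 4 \cdot 5\right) - 3\right)\right) = 4230608 + \left(22 + \left(4 + \left(3 + 20\right) - 3\right)\right) = 4230608 + \left(22 + \left(4 + 23 - 3\right)\right) = 4230608 + \left(22 + 24\right) = 4230608 + 46 = 4230654$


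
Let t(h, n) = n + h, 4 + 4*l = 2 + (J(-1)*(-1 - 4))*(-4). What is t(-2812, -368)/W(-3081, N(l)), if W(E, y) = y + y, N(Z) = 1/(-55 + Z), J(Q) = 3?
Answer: 64395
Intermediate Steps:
l = 29/2 (l = -1 + (2 + (3*(-1 - 4))*(-4))/4 = -1 + (2 + (3*(-5))*(-4))/4 = -1 + (2 - 15*(-4))/4 = -1 + (2 + 60)/4 = -1 + (¼)*62 = -1 + 31/2 = 29/2 ≈ 14.500)
t(h, n) = h + n
W(E, y) = 2*y
t(-2812, -368)/W(-3081, N(l)) = (-2812 - 368)/((2/(-55 + 29/2))) = -3180/(2/(-81/2)) = -3180/(2*(-2/81)) = -3180/(-4/81) = -3180*(-81/4) = 64395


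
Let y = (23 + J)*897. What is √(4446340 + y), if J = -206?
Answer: √4282189 ≈ 2069.3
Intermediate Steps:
y = -164151 (y = (23 - 206)*897 = -183*897 = -164151)
√(4446340 + y) = √(4446340 - 164151) = √4282189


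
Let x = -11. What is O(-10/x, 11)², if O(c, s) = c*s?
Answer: 100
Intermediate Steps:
O(-10/x, 11)² = (-10/(-11)*11)² = (-10*(-1/11)*11)² = ((10/11)*11)² = 10² = 100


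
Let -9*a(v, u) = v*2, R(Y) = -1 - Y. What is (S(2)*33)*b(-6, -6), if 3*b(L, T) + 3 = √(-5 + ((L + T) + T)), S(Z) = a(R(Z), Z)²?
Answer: -44/3 + 44*I*√23/9 ≈ -14.667 + 23.446*I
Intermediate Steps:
a(v, u) = -2*v/9 (a(v, u) = -v*2/9 = -2*v/9)
S(Z) = (2/9 + 2*Z/9)² (S(Z) = (-2*(-1 - Z)/9)² = (2/9 + 2*Z/9)²)
b(L, T) = -1 + √(-5 + L + 2*T)/3 (b(L, T) = -1 + √(-5 + ((L + T) + T))/3 = -1 + √(-5 + (L + 2*T))/3 = -1 + √(-5 + L + 2*T)/3)
(S(2)*33)*b(-6, -6) = ((4*(1 + 2)²/81)*33)*(-1 + √(-5 - 6 + 2*(-6))/3) = (((4/81)*3²)*33)*(-1 + √(-5 - 6 - 12)/3) = (((4/81)*9)*33)*(-1 + √(-23)/3) = ((4/9)*33)*(-1 + (I*√23)/3) = 44*(-1 + I*√23/3)/3 = -44/3 + 44*I*√23/9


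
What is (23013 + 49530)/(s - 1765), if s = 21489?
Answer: 72543/19724 ≈ 3.6779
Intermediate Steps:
(23013 + 49530)/(s - 1765) = (23013 + 49530)/(21489 - 1765) = 72543/19724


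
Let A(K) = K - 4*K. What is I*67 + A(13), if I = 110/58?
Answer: 2554/29 ≈ 88.069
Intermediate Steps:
I = 55/29 (I = 110*(1/58) = 55/29 ≈ 1.8966)
A(K) = -3*K
I*67 + A(13) = (55/29)*67 - 3*13 = 3685/29 - 39 = 2554/29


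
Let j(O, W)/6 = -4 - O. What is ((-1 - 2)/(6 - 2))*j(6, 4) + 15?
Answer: 60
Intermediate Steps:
j(O, W) = -24 - 6*O (j(O, W) = 6*(-4 - O) = -24 - 6*O)
((-1 - 2)/(6 - 2))*j(6, 4) + 15 = ((-1 - 2)/(6 - 2))*(-24 - 6*6) + 15 = (-3/4)*(-24 - 36) + 15 = -3*¼*(-60) + 15 = -¾*(-60) + 15 = 45 + 15 = 60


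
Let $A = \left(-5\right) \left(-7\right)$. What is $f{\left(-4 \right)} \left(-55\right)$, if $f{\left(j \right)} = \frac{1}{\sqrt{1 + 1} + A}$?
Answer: $- \frac{1925}{1223} + \frac{55 \sqrt{2}}{1223} \approx -1.5104$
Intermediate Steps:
$A = 35$
$f{\left(j \right)} = \frac{1}{35 + \sqrt{2}}$ ($f{\left(j \right)} = \frac{1}{\sqrt{1 + 1} + 35} = \frac{1}{\sqrt{2} + 35} = \frac{1}{35 + \sqrt{2}}$)
$f{\left(-4 \right)} \left(-55\right) = \left(\frac{35}{1223} - \frac{\sqrt{2}}{1223}\right) \left(-55\right) = - \frac{1925}{1223} + \frac{55 \sqrt{2}}{1223}$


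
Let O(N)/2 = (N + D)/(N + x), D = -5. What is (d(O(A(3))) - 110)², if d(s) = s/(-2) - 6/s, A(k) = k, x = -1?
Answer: 11236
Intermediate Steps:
O(N) = 2*(-5 + N)/(-1 + N) (O(N) = 2*((N - 5)/(N - 1)) = 2*((-5 + N)/(-1 + N)) = 2*(-5 + N)/(-1 + N))
d(s) = -6/s - s/2 (d(s) = s*(-½) - 6/s = -s/2 - 6/s = -6/s - s/2)
(d(O(A(3))) - 110)² = ((-6*(-1 + 3)/(2*(-5 + 3)) - (-5 + 3)/(-1 + 3)) - 110)² = ((-6/(2*(-2)/2) - (-2)/2) - 110)² = ((-6/(2*(½)*(-2)) - (-2)/2) - 110)² = ((-6/(-2) - ½*(-2)) - 110)² = ((-6*(-½) + 1) - 110)² = ((3 + 1) - 110)² = (4 - 110)² = (-106)² = 11236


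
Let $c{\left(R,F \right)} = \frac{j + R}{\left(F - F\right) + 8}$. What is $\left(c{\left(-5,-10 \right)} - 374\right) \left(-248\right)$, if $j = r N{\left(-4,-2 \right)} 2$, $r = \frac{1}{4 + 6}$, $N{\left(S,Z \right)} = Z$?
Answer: $\frac{464597}{5} \approx 92919.0$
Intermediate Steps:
$r = \frac{1}{10} \approx 0.1$
$j = - \frac{2}{5}$ ($j = \frac{1}{10} \left(-2\right) 2 = \left(- \frac{1}{5}\right) 2 = - \frac{2}{5} \approx -0.4$)
$c{\left(R,F \right)} = - \frac{1}{20} + \frac{R}{8}$ ($c{\left(R,F \right)} = \frac{- \frac{2}{5} + R}{\left(F - F\right) + 8} = \frac{- \frac{2}{5} + R}{0 + 8} = \frac{- \frac{2}{5} + R}{8} = \left(- \frac{2}{5} + R\right) \frac{1}{8} = - \frac{1}{20} + \frac{R}{8}$)
$\left(c{\left(-5,-10 \right)} - 374\right) \left(-248\right) = \left(\left(- \frac{1}{20} + \frac{1}{8} \left(-5\right)\right) - 374\right) \left(-248\right) = \left(\left(- \frac{1}{20} - \frac{5}{8}\right) - 374\right) \left(-248\right) = \left(- \frac{27}{40} - 374\right) \left(-248\right) = \left(- \frac{14987}{40}\right) \left(-248\right) = \frac{464597}{5}$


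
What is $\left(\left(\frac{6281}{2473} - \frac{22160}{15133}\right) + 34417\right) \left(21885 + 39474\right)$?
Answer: $\frac{79034007563489814}{37423909} \approx 2.1119 \cdot 10^{9}$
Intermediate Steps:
$\left(\left(\frac{6281}{2473} - \frac{22160}{15133}\right) + 34417\right) \left(21885 + 39474\right) = \left(\left(6281 \cdot \frac{1}{2473} - \frac{22160}{15133}\right) + 34417\right) 61359 = \left(\left(\frac{6281}{2473} - \frac{22160}{15133}\right) + 34417\right) 61359 = \left(\frac{40248693}{37423909} + 34417\right) 61359 = \frac{1288058924746}{37423909} \cdot 61359 = \frac{79034007563489814}{37423909}$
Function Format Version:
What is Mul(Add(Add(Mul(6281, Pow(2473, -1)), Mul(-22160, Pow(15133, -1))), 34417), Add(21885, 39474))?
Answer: Rational(79034007563489814, 37423909) ≈ 2.1119e+9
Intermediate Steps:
Mul(Add(Add(Mul(6281, Pow(2473, -1)), Mul(-22160, Pow(15133, -1))), 34417), Add(21885, 39474)) = Mul(Add(Add(Mul(6281, Rational(1, 2473)), Mul(-22160, Rational(1, 15133))), 34417), 61359) = Mul(Add(Add(Rational(6281, 2473), Rational(-22160, 15133)), 34417), 61359) = Mul(Add(Rational(40248693, 37423909), 34417), 61359) = Mul(Rational(1288058924746, 37423909), 61359) = Rational(79034007563489814, 37423909)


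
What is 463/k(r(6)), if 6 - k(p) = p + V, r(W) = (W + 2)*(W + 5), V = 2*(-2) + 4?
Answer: -463/82 ≈ -5.6463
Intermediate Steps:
V = 0 (V = -4 + 4 = 0)
r(W) = (2 + W)*(5 + W)
k(p) = 6 - p (k(p) = 6 - (p + 0) = 6 - p)
463/k(r(6)) = 463/(6 - (10 + 6**2 + 7*6)) = 463/(6 - (10 + 36 + 42)) = 463/(6 - 1*88) = 463/(6 - 88) = 463/(-82) = 463*(-1/82) = -463/82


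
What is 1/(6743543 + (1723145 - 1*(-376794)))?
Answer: 1/8843482 ≈ 1.1308e-7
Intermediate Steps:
1/(6743543 + (1723145 - 1*(-376794))) = 1/(6743543 + (1723145 + 376794)) = 1/(6743543 + 2099939) = 1/8843482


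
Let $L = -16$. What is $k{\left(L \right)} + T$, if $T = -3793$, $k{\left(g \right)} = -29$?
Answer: $-3822$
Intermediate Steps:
$k{\left(L \right)} + T = -29 - 3793 = -3822$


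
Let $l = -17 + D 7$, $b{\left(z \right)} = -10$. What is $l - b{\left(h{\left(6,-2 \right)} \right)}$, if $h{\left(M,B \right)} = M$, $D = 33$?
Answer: $224$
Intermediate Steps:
$l = 214$ ($l = -17 + 33 \cdot 7 = -17 + 231 = 214$)
$l - b{\left(h{\left(6,-2 \right)} \right)} = 214 - -10 = 214 + 10 = 224$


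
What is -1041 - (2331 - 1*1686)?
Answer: -1686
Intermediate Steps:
-1041 - (2331 - 1*1686) = -1041 - (2331 - 1686) = -1041 - 1*645 = -1041 - 645 = -1686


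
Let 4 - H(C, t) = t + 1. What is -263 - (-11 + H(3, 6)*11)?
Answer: -219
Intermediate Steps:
H(C, t) = 3 - t (H(C, t) = 4 - (t + 1) = 4 - (1 + t) = 4 + (-1 - t) = 3 - t)
-263 - (-11 + H(3, 6)*11) = -263 - (-11 + (3 - 1*6)*11) = -263 - (-11 + (3 - 6)*11) = -263 - (-11 - 3*11) = -263 - (-11 - 33) = -263 - 1*(-44) = -263 + 44 = -219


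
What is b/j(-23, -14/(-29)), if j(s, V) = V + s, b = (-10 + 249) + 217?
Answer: -13224/653 ≈ -20.251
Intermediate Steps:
b = 456 (b = 239 + 217 = 456)
b/j(-23, -14/(-29)) = 456/(-14/(-29) - 23) = 456/(-14*(-1/29) - 23) = 456/(14/29 - 23) = 456/(-653/29) = 456*(-29/653) = -13224/653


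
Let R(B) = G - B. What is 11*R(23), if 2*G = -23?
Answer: -759/2 ≈ -379.50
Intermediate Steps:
G = -23/2 (G = (½)*(-23) = -23/2 ≈ -11.500)
R(B) = -23/2 - B
11*R(23) = 11*(-23/2 - 1*23) = 11*(-23/2 - 23) = 11*(-69/2) = -759/2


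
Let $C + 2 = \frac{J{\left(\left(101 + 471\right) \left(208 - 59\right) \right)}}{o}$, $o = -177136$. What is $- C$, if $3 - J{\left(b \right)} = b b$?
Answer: $- \frac{7263457709}{177136} \approx -41005.0$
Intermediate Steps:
$J{\left(b \right)} = 3 - b^{2}$ ($J{\left(b \right)} = 3 - b b = 3 - b^{2}$)
$C = \frac{7263457709}{177136}$ ($C = -2 + \frac{3 - \left(\left(101 + 471\right) \left(208 - 59\right)\right)^{2}}{-177136} = -2 + \left(3 - \left(572 \cdot 149\right)^{2}\right) \left(- \frac{1}{177136}\right) = -2 + \left(3 - 85228^{2}\right) \left(- \frac{1}{177136}\right) = -2 + \left(3 - 7263811984\right) \left(- \frac{1}{177136}\right) = -2 - - \frac{7263811981}{177136} = -2 + \frac{7263811981}{177136} = \frac{7263457709}{177136} \approx 41005.0$)
$- C = \left(-1\right) \frac{7263457709}{177136} = - \frac{7263457709}{177136}$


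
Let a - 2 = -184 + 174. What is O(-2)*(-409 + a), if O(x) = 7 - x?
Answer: -3753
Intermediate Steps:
a = -8 (a = 2 + (-184 + 174) = 2 - 10 = -8)
O(-2)*(-409 + a) = (7 - 1*(-2))*(-409 - 8) = (7 + 2)*(-417) = 9*(-417) = -3753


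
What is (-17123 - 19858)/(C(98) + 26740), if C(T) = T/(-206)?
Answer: -60461/43717 ≈ -1.3830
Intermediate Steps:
C(T) = -T/206 (C(T) = T*(-1/206) = -T/206)
(-17123 - 19858)/(C(98) + 26740) = (-17123 - 19858)/(-1/206*98 + 26740) = -36981/(-49/103 + 26740) = -36981/2754171/103 = -36981*103/2754171 = -60461/43717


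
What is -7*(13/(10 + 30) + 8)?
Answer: -2331/40 ≈ -58.275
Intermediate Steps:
-7*(13/(10 + 30) + 8) = -7*(13/40 + 8) = -7*333/40 = -2331/40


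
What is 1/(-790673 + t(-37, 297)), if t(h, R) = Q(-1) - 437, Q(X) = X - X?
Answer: -1/791110 ≈ -1.2640e-6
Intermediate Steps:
Q(X) = 0
t(h, R) = -437 (t(h, R) = 0 - 437 = -437)
1/(-790673 + t(-37, 297)) = 1/(-790673 - 437) = 1/(-791110) = -1/791110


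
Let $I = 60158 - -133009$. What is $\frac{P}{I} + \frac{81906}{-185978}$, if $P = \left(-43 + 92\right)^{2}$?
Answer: $- \frac{591346274}{1381723551} \approx -0.42798$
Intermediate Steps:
$I = 193167$ ($I = 60158 + 133009 = 193167$)
$P = 2401$ ($P = 49^{2} = 2401$)
$\frac{P}{I} + \frac{81906}{-185978} = \frac{2401}{193167} + \frac{81906}{-185978} = 2401 \cdot \frac{1}{193167} + 81906 \left(- \frac{1}{185978}\right) = \frac{2401}{193167} - \frac{40953}{92989} = - \frac{591346274}{1381723551}$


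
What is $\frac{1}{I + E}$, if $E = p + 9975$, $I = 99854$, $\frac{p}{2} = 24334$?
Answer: $\frac{1}{158497} \approx 6.3093 \cdot 10^{-6}$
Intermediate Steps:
$p = 48668$ ($p = 2 \cdot 24334 = 48668$)
$E = 58643$ ($E = 48668 + 9975 = 58643$)
$\frac{1}{I + E} = \frac{1}{99854 + 58643} = \frac{1}{158497}$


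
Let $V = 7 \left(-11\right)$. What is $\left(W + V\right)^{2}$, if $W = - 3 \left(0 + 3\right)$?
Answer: $7396$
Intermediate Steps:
$V = -77$
$W = -9$ ($W = \left(-3\right) 3 = -9$)
$\left(W + V\right)^{2} = \left(-9 - 77\right)^{2} = \left(-86\right)^{2} = 7396$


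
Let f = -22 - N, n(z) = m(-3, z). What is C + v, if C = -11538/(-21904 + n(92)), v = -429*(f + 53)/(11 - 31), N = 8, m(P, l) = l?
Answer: 53862441/109060 ≈ 493.88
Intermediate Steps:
n(z) = z
f = -30 (f = -22 - 1*8 = -22 - 8 = -30)
v = 9867/20 (v = -429*(-30 + 53)/(11 - 31) = -9867/(-20) = -9867*(-1)/20 = -429*(-23/20) = 9867/20 ≈ 493.35)
C = 5769/10906 (C = -11538/(-21904 + 92) = -11538/(-21812) = -11538*(-1/21812) = 5769/10906 ≈ 0.52897)
C + v = 5769/10906 + 9867/20 = 53862441/109060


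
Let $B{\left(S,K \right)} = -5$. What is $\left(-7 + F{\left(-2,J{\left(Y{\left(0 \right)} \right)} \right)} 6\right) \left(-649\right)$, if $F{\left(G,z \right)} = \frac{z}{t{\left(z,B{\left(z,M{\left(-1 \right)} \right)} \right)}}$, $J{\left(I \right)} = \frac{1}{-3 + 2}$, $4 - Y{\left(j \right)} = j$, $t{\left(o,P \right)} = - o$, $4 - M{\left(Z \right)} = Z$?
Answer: $8437$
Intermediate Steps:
$M{\left(Z \right)} = 4 - Z$
$Y{\left(j \right)} = 4 - j$
$J{\left(I \right)} = -1$ ($J{\left(I \right)} = \frac{1}{-1} = -1$)
$F{\left(G,z \right)} = -1$ ($F{\left(G,z \right)} = \frac{z}{\left(-1\right) z} = z \left(- \frac{1}{z}\right) = -1$)
$\left(-7 + F{\left(-2,J{\left(Y{\left(0 \right)} \right)} \right)} 6\right) \left(-649\right) = \left(-7 - 6\right) \left(-649\right) = \left(-13\right) \left(-649\right) = 8437$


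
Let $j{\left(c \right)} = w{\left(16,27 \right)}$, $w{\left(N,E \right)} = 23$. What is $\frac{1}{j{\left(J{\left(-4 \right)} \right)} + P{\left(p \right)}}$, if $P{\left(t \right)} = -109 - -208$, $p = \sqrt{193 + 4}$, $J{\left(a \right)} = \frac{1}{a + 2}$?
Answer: $\frac{1}{122} \approx 0.0081967$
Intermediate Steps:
$J{\left(a \right)} = \frac{1}{2 + a}$
$p = \sqrt{197} \approx 14.036$
$P{\left(t \right)} = 99$ ($P{\left(t \right)} = -109 + 208 = 99$)
$j{\left(c \right)} = 23$
$\frac{1}{j{\left(J{\left(-4 \right)} \right)} + P{\left(p \right)}} = \frac{1}{23 + 99} = \frac{1}{122}$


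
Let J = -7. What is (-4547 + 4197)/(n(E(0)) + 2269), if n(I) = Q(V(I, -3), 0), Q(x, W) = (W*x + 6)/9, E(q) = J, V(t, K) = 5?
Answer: -1050/6809 ≈ -0.15421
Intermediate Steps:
E(q) = -7
Q(x, W) = ⅔ + W*x/9 (Q(x, W) = (6 + W*x)*(⅑) = ⅔ + W*x/9)
n(I) = ⅔ (n(I) = ⅔ + (⅑)*0*5 = ⅔ + 0 = ⅔)
(-4547 + 4197)/(n(E(0)) + 2269) = (-4547 + 4197)/(⅔ + 2269) = -350/6809/3 = -350*3/6809 = -1050/6809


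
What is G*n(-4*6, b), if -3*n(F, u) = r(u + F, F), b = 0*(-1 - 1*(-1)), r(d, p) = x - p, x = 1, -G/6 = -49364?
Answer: -2468200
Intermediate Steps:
G = 296184 (G = -6*(-49364) = 296184)
r(d, p) = 1 - p
b = 0 (b = 0*(-1 + 1) = 0*0 = 0)
n(F, u) = -⅓ + F/3 (n(F, u) = -(1 - F)/3 = -⅓ + F/3)
G*n(-4*6, b) = 296184*(-⅓ + (-4*6)/3) = 296184*(-⅓ + (⅓)*(-24)) = 296184*(-⅓ - 8) = 296184*(-25/3) = -2468200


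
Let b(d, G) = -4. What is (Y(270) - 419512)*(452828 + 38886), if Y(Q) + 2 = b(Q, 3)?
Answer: -206282873852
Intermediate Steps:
Y(Q) = -6 (Y(Q) = -2 - 4 = -6)
(Y(270) - 419512)*(452828 + 38886) = (-6 - 419512)*(452828 + 38886) = -419518*491714 = -206282873852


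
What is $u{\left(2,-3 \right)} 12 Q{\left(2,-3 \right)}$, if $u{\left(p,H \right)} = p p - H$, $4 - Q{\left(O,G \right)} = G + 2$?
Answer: $420$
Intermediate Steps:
$Q{\left(O,G \right)} = 2 - G$ ($Q{\left(O,G \right)} = 4 - \left(G + 2\right) = 4 - \left(2 + G\right) = 2 - G$)
$u{\left(p,H \right)} = p^{2} - H$
$u{\left(2,-3 \right)} 12 Q{\left(2,-3 \right)} = \left(2^{2} - -3\right) 12 \left(2 - -3\right) = \left(4 + 3\right) 12 \left(2 + 3\right) = 7 \cdot 12 \cdot 5 = 84 \cdot 5 = 420$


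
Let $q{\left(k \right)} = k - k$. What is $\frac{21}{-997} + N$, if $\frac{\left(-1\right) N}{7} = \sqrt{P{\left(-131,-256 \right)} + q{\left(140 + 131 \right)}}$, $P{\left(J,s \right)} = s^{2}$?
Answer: $- \frac{1786645}{997} \approx -1792.0$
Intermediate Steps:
$q{\left(k \right)} = 0$
$N = -1792$ ($N = - 7 \sqrt{\left(-256\right)^{2} + 0} = - 7 \sqrt{65536 + 0} = - 7 \sqrt{65536} = \left(-7\right) 256 = -1792$)
$\frac{21}{-997} + N = \frac{21}{-997} - 1792 = 21 \left(- \frac{1}{997}\right) - 1792 = - \frac{21}{997} - 1792 = - \frac{1786645}{997}$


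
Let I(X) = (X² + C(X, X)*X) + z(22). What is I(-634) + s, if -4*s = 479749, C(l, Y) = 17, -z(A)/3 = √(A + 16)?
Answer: 1084963/4 - 3*√38 ≈ 2.7122e+5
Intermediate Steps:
z(A) = -3*√(16 + A) (z(A) = -3*√(A + 16) = -3*√(16 + A))
I(X) = X² - 3*√38 + 17*X (I(X) = (X² + 17*X) - 3*√(16 + 22) = (X² + 17*X) - 3*√38 = X² - 3*√38 + 17*X)
s = -479749/4 (s = -¼*479749 = -479749/4 ≈ -1.1994e+5)
I(-634) + s = ((-634)² - 3*√38 + 17*(-634)) - 479749/4 = (401956 - 3*√38 - 10778) - 479749/4 = (391178 - 3*√38) - 479749/4 = 1084963/4 - 3*√38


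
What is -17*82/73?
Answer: -1394/73 ≈ -19.096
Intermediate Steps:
-17*82/73 = -1394*1/73 = -1394/73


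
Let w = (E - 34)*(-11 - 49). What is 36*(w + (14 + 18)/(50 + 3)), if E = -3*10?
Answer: 7327872/53 ≈ 1.3826e+5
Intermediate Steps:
E = -30
w = 3840 (w = (-30 - 34)*(-11 - 49) = -64*(-60) = 3840)
36*(w + (14 + 18)/(50 + 3)) = 36*(3840 + (14 + 18)/(50 + 3)) = 36*(3840 + 32/53) = 36*(203552/53) = 7327872/53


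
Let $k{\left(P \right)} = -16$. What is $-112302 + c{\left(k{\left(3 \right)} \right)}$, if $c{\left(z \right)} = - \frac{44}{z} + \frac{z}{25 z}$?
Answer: $- \frac{11229921}{100} \approx -1.123 \cdot 10^{5}$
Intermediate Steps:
$c{\left(z \right)} = \frac{1}{25} - \frac{44}{z}$ ($c{\left(z \right)} = - \frac{44}{z} + z \frac{1}{25 z} = - \frac{44}{z} + \frac{1}{25} = \frac{1}{25} - \frac{44}{z}$)
$-112302 + c{\left(k{\left(3 \right)} \right)} = -112302 + \frac{-1100 - 16}{25 \left(-16\right)} = -112302 + \frac{1}{25} \left(- \frac{1}{16}\right) \left(-1116\right) = -112302 + \frac{279}{100} = - \frac{11229921}{100}$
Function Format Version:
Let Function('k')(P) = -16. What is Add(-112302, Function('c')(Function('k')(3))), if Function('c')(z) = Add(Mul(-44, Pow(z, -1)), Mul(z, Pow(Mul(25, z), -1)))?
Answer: Rational(-11229921, 100) ≈ -1.1230e+5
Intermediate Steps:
Function('c')(z) = Add(Rational(1, 25), Mul(-44, Pow(z, -1))) (Function('c')(z) = Add(Mul(-44, Pow(z, -1)), Mul(z, Mul(Rational(1, 25), Pow(z, -1)))) = Add(Mul(-44, Pow(z, -1)), Rational(1, 25)) = Add(Rational(1, 25), Mul(-44, Pow(z, -1))))
Add(-112302, Function('c')(Function('k')(3))) = Add(-112302, Mul(Rational(1, 25), Pow(-16, -1), Add(-1100, -16))) = Add(-112302, Mul(Rational(1, 25), Rational(-1, 16), -1116)) = Add(-112302, Rational(279, 100)) = Rational(-11229921, 100)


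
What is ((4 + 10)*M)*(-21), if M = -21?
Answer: 6174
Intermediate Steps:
((4 + 10)*M)*(-21) = ((4 + 10)*(-21))*(-21) = (14*(-21))*(-21) = -294*(-21) = 6174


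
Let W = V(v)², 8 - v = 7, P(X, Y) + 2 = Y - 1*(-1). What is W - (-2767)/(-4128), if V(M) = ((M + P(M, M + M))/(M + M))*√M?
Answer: 1361/4128 ≈ 0.32970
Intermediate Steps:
P(X, Y) = -1 + Y (P(X, Y) = -2 + (Y - 1*(-1)) = -2 + (Y + 1) = -2 + (1 + Y) = -1 + Y)
v = 1 (v = 8 - 1*7 = 8 - 7 = 1)
V(M) = (-1 + 3*M)/(2*√M) (V(M) = ((M + (-1 + (M + M)))/(M + M))*√M = ((M + (-1 + 2*M))/((2*M)))*√M = ((-1 + 3*M)*(1/(2*M)))*√M = ((-1 + 3*M)/(2*M))*√M = (-1 + 3*M)/(2*√M))
W = 1 (W = ((-1 + 3*1)/(2*√1))² = ((½)*1*(-1 + 3))² = ((½)*1*2)² = 1² = 1)
W - (-2767)/(-4128) = 1 - (-2767)/(-4128) = 1 - (-2767)*(-1)/4128 = 1 - 1*2767/4128 = 1 - 2767/4128 = 1361/4128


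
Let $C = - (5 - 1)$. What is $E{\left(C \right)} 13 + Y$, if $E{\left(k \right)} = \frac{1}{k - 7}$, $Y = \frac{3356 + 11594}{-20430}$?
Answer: $- \frac{43004}{22473} \approx -1.9136$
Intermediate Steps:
$Y = - \frac{1495}{2043}$ ($Y = 14950 \left(- \frac{1}{20430}\right) = - \frac{1495}{2043} \approx -0.73177$)
$C = -4$ ($C = \left(-1\right) 4 = -4$)
$E{\left(k \right)} = \frac{1}{-7 + k}$
$E{\left(C \right)} 13 + Y = \frac{1}{-7 - 4} \cdot 13 - \frac{1495}{2043} = \frac{1}{-11} \cdot 13 - \frac{1495}{2043} = \left(- \frac{1}{11}\right) 13 - \frac{1495}{2043} = - \frac{13}{11} - \frac{1495}{2043} = - \frac{43004}{22473}$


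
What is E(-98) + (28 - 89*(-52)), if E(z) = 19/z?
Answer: 456269/98 ≈ 4655.8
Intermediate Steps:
E(-98) + (28 - 89*(-52)) = 19/(-98) + (28 - 89*(-52)) = 19*(-1/98) + (28 + 4628) = -19/98 + 4656 = 456269/98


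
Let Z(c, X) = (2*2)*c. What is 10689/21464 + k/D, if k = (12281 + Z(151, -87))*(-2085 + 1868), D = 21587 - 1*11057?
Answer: -1996725157/7533864 ≈ -265.03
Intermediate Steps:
Z(c, X) = 4*c
D = 10530 (D = 21587 - 11057 = 10530)
k = -2796045 (k = (12281 + 4*151)*(-2085 + 1868) = (12281 + 604)*(-217) = 12885*(-217) = -2796045)
10689/21464 + k/D = 10689/21464 - 2796045/10530 = 10689*(1/21464) - 2796045*1/10530 = 10689/21464 - 186403/702 = -1996725157/7533864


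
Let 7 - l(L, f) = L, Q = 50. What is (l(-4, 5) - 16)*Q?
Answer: -250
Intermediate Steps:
l(L, f) = 7 - L
(l(-4, 5) - 16)*Q = ((7 - 1*(-4)) - 16)*50 = ((7 + 4) - 16)*50 = (11 - 16)*50 = -5*50 = -250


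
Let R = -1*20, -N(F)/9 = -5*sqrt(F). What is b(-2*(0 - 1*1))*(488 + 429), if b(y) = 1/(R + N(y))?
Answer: 1834/365 + 8253*sqrt(2)/730 ≈ 21.013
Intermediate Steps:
N(F) = 45*sqrt(F) (N(F) = -(-45)*sqrt(F) = 45*sqrt(F))
R = -20
b(y) = 1/(-20 + 45*sqrt(y))
b(-2*(0 - 1*1))*(488 + 429) = (1/(5*(-4 + 9*sqrt(-2*(0 - 1*1)))))*(488 + 429) = (1/(5*(-4 + 9*sqrt(-2*(0 - 1)))))*917 = (1/(5*(-4 + 9*sqrt(-2*(-1)))))*917 = (1/(5*(-4 + 9*sqrt(2))))*917 = 917/(5*(-4 + 9*sqrt(2)))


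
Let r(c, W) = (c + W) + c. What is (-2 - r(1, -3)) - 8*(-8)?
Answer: 63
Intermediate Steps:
r(c, W) = W + 2*c (r(c, W) = (W + c) + c = W + 2*c)
(-2 - r(1, -3)) - 8*(-8) = (-2 - (-3 + 2*1)) - 8*(-8) = (-2 - (-3 + 2)) + 64 = (-2 - 1*(-1)) + 64 = (-2 + 1) + 64 = -1 + 64 = 63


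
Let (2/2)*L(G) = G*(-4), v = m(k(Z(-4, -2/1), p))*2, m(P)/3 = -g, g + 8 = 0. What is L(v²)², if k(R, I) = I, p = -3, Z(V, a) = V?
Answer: 84934656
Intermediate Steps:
g = -8 (g = -8 + 0 = -8)
m(P) = 24 (m(P) = 3*(-1*(-8)) = 3*8 = 24)
v = 48 (v = 24*2 = 48)
L(G) = -4*G (L(G) = G*(-4) = -4*G)
L(v²)² = (-4*48²)² = (-4*2304)² = (-9216)² = 84934656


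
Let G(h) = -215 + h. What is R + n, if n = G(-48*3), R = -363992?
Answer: -364351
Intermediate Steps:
n = -359 (n = -215 - 48*3 = -215 - 144 = -359)
R + n = -363992 - 359 = -364351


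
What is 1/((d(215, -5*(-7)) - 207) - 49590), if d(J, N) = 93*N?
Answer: -1/46542 ≈ -2.1486e-5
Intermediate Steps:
1/((d(215, -5*(-7)) - 207) - 49590) = 1/((93*(-5*(-7)) - 207) - 49590) = 1/((93*35 - 207) - 49590) = 1/((3255 - 207) - 49590) = 1/(3048 - 49590) = 1/(-46542) = -1/46542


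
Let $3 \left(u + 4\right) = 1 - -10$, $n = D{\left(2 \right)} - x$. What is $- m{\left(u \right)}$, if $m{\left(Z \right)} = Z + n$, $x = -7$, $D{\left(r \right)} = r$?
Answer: $- \frac{26}{3} \approx -8.6667$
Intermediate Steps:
$n = 9$ ($n = 2 - -7 = 2 + 7 = 9$)
$u = - \frac{1}{3}$ ($u = -4 + \frac{1 - -10}{3} = -4 + \frac{1 + 10}{3} = -4 + \frac{1}{3} \cdot 11 = -4 + \frac{11}{3} = - \frac{1}{3} \approx -0.33333$)
$m{\left(Z \right)} = 9 + Z$ ($m{\left(Z \right)} = Z + 9 = 9 + Z$)
$- m{\left(u \right)} = - (9 - \frac{1}{3}) = \left(-1\right) \frac{26}{3} = - \frac{26}{3}$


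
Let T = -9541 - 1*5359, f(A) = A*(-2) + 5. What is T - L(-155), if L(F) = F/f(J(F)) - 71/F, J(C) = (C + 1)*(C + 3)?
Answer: -108113352106/7255705 ≈ -14900.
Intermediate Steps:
J(C) = (1 + C)*(3 + C)
f(A) = 5 - 2*A (f(A) = -2*A + 5 = 5 - 2*A)
T = -14900 (T = -9541 - 5359 = -14900)
L(F) = -71/F + F/(-1 - 8*F - 2*F**2) (L(F) = F/(5 - 2*(3 + F**2 + 4*F)) - 71/F = F/(5 + (-6 - 8*F - 2*F**2)) - 71/F = F/(-1 - 8*F - 2*F**2) - 71/F = -71/F + F/(-1 - 8*F - 2*F**2))
T - L(-155) = -14900 - (-71 - 568*(-155) - 143*(-155)**2)/((-155)*(1 + 2*(-155)**2 + 8*(-155))) = -14900 - (-1)*(-71 + 88040 - 143*24025)/(155*(1 + 2*24025 - 1240)) = -14900 - (-1)*(-71 + 88040 - 3435575)/(155*(1 + 48050 - 1240)) = -14900 - (-1)*(-3347606)/(155*46811) = -14900 - 1*3347606/7255705 = -14900 - 3347606/7255705 = -108113352106/7255705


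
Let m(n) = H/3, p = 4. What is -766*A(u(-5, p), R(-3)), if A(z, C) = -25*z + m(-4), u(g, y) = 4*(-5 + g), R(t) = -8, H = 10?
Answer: -2305660/3 ≈ -7.6855e+5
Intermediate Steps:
u(g, y) = -20 + 4*g
m(n) = 10/3
A(z, C) = 10/3 - 25*z (A(z, C) = -25*z + 10/3 = 10/3 - 25*z)
-766*A(u(-5, p), R(-3)) = -766*(10/3 - 25*(-20 + 4*(-5))) = -766*(10/3 - 25*(-20 - 20)) = -766*(10/3 - 25*(-40)) = -766*(10/3 + 1000) = -766*3010/3 = -2305660/3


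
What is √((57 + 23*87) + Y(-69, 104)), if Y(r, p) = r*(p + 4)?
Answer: I*√5394 ≈ 73.444*I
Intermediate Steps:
Y(r, p) = r*(4 + p)
√((57 + 23*87) + Y(-69, 104)) = √((57 + 23*87) - 69*(4 + 104)) = √((57 + 2001) - 69*108) = √(2058 - 7452) = √(-5394) = I*√5394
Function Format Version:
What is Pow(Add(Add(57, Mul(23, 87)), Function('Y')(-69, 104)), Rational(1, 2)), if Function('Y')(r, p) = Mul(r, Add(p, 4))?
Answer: Mul(I, Pow(5394, Rational(1, 2))) ≈ Mul(73.444, I)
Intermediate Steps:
Function('Y')(r, p) = Mul(r, Add(4, p))
Pow(Add(Add(57, Mul(23, 87)), Function('Y')(-69, 104)), Rational(1, 2)) = Pow(Add(Add(57, Mul(23, 87)), Mul(-69, Add(4, 104))), Rational(1, 2)) = Pow(Add(Add(57, 2001), Mul(-69, 108)), Rational(1, 2)) = Pow(Add(2058, -7452), Rational(1, 2)) = Pow(-5394, Rational(1, 2)) = Mul(I, Pow(5394, Rational(1, 2)))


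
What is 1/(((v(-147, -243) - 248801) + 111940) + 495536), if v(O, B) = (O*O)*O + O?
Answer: -1/2817995 ≈ -3.5486e-7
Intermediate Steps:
v(O, B) = O + O³ (v(O, B) = O²*O + O = O³ + O = O + O³)
1/(((v(-147, -243) - 248801) + 111940) + 495536) = 1/((((-147 + (-147)³) - 248801) + 111940) + 495536) = 1/((((-147 - 3176523) - 248801) + 111940) + 495536) = 1/(((-3176670 - 248801) + 111940) + 495536) = 1/((-3425471 + 111940) + 495536) = 1/(-3313531 + 495536) = 1/(-2817995) = -1/2817995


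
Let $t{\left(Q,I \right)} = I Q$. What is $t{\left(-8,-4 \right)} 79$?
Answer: $2528$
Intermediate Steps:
$t{\left(-8,-4 \right)} 79 = \left(-4\right) \left(-8\right) 79 = 32 \cdot 79 = 2528$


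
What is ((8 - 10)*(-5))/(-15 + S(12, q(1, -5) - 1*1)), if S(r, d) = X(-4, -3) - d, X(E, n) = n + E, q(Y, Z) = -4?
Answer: -10/17 ≈ -0.58823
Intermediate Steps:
X(E, n) = E + n
S(r, d) = -7 - d (S(r, d) = (-4 - 3) - d = -7 - d)
((8 - 10)*(-5))/(-15 + S(12, q(1, -5) - 1*1)) = ((8 - 10)*(-5))/(-15 + (-7 - (-4 - 1*1))) = (-2*(-5))/(-15 + (-7 - (-4 - 1))) = 10/(-15 + (-7 - 1*(-5))) = 10/(-15 + (-7 + 5)) = 10/(-15 - 2) = 10/(-17) = 10*(-1/17) = -10/17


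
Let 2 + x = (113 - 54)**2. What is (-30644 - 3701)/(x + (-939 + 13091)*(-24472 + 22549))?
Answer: 34345/23364817 ≈ 0.0014699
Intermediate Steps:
x = 3479 (x = -2 + (113 - 54)**2 = -2 + 59**2 = -2 + 3481 = 3479)
(-30644 - 3701)/(x + (-939 + 13091)*(-24472 + 22549)) = (-30644 - 3701)/(3479 + (-939 + 13091)*(-24472 + 22549)) = -34345/(3479 + 12152*(-1923)) = -34345/(3479 - 23368296) = -34345/(-23364817) = -34345*(-1/23364817) = 34345/23364817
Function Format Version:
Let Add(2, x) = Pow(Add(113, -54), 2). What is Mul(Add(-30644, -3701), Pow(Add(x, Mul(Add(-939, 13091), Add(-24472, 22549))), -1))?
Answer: Rational(34345, 23364817) ≈ 0.0014699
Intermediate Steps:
x = 3479 (x = Add(-2, Pow(Add(113, -54), 2)) = Add(-2, Pow(59, 2)) = Add(-2, 3481) = 3479)
Mul(Add(-30644, -3701), Pow(Add(x, Mul(Add(-939, 13091), Add(-24472, 22549))), -1)) = Mul(Add(-30644, -3701), Pow(Add(3479, Mul(Add(-939, 13091), Add(-24472, 22549))), -1)) = Mul(-34345, Pow(Add(3479, Mul(12152, -1923)), -1)) = Mul(-34345, Pow(Add(3479, -23368296), -1)) = Mul(-34345, Pow(-23364817, -1)) = Mul(-34345, Rational(-1, 23364817)) = Rational(34345, 23364817)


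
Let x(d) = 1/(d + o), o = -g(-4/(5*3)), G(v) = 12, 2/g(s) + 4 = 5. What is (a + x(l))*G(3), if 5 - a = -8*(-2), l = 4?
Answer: -126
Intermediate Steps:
g(s) = 2 (g(s) = 2/(-4 + 5) = 2/1 = 2*1 = 2)
o = -2 (o = -1*2 = -2)
a = -11 (a = 5 - (-8)*(-2) = 5 - 1*16 = 5 - 16 = -11)
x(d) = 1/(-2 + d) (x(d) = 1/(d - 2) = 1/(-2 + d))
(a + x(l))*G(3) = (-11 + 1/(-2 + 4))*12 = (-11 + 1/2)*12 = -21/2*12 = -126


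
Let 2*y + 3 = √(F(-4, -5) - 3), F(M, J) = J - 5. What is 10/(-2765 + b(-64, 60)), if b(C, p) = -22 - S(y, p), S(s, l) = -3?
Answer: -5/1392 ≈ -0.0035920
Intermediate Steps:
F(M, J) = -5 + J
y = -3/2 + I*√13/2 (y = -3/2 + √((-5 - 5) - 3)/2 = -3/2 + √(-10 - 3)/2 = -3/2 + √(-13)/2 = -3/2 + (I*√13)/2 = -3/2 + I*√13/2 ≈ -1.5 + 1.8028*I)
b(C, p) = -19 (b(C, p) = -22 - 1*(-3) = -22 + 3 = -19)
10/(-2765 + b(-64, 60)) = 10/(-2765 - 19) = 10/(-2784) = -1/2784*10 = -5/1392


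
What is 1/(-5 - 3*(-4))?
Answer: 1/7 ≈ 0.14286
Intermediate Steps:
1/(-5 - 3*(-4)) = 1/(-5 + 12) = 1/7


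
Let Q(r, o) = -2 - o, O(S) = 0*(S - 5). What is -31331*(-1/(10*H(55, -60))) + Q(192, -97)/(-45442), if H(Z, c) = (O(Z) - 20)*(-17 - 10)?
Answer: 711615151/122693400 ≈ 5.7999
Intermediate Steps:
O(S) = 0 (O(S) = 0*(-5 + S) = 0)
H(Z, c) = 540 (H(Z, c) = (0 - 20)*(-17 - 10) = -20*(-27) = 540)
-31331*(-1/(10*H(55, -60))) + Q(192, -97)/(-45442) = -31331/((-10*540)) + (-2 - 1*(-97))/(-45442) = -31331/(-5400) + (-2 + 97)*(-1/45442) = -31331*(-1/5400) + 95*(-1/45442) = 31331/5400 - 95/45442 = 711615151/122693400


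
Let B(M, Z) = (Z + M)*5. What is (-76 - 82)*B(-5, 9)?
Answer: -3160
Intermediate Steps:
B(M, Z) = 5*M + 5*Z (B(M, Z) = (M + Z)*5 = 5*M + 5*Z)
(-76 - 82)*B(-5, 9) = (-76 - 82)*(5*(-5) + 5*9) = -158*(-25 + 45) = -158*20 = -3160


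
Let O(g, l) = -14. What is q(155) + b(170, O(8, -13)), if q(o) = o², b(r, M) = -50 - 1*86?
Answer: 23889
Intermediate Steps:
b(r, M) = -136 (b(r, M) = -50 - 86 = -136)
q(155) + b(170, O(8, -13)) = 155² - 136 = 24025 - 136 = 23889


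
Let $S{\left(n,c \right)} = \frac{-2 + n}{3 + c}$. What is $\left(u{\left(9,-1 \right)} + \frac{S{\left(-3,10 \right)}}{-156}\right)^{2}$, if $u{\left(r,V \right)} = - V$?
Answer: $\frac{4133089}{4112784} \approx 1.0049$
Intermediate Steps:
$S{\left(n,c \right)} = \frac{-2 + n}{3 + c}$
$\left(u{\left(9,-1 \right)} + \frac{S{\left(-3,10 \right)}}{-156}\right)^{2} = \left(\left(-1\right) \left(-1\right) + \frac{\frac{1}{3 + 10} \left(-2 - 3\right)}{-156}\right)^{2} = \left(1 + \frac{1}{13} \left(-5\right) \left(- \frac{1}{156}\right)\right)^{2} = \left(1 - - \frac{5}{2028}\right)^{2} = \left(1 + \frac{5}{2028}\right)^{2} = \left(\frac{2033}{2028}\right)^{2} = \frac{4133089}{4112784}$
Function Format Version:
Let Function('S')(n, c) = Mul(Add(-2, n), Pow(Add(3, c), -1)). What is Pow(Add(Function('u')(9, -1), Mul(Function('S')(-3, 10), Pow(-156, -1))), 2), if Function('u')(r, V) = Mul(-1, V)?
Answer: Rational(4133089, 4112784) ≈ 1.0049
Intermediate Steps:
Function('S')(n, c) = Mul(Pow(Add(3, c), -1), Add(-2, n))
Pow(Add(Function('u')(9, -1), Mul(Function('S')(-3, 10), Pow(-156, -1))), 2) = Pow(Add(Mul(-1, -1), Mul(Mul(Pow(Add(3, 10), -1), Add(-2, -3)), Pow(-156, -1))), 2) = Pow(Add(1, Mul(Mul(Pow(13, -1), -5), Rational(-1, 156))), 2) = Pow(Add(1, Mul(Mul(Rational(1, 13), -5), Rational(-1, 156))), 2) = Pow(Add(1, Mul(Rational(-5, 13), Rational(-1, 156))), 2) = Pow(Add(1, Rational(5, 2028)), 2) = Pow(Rational(2033, 2028), 2) = Rational(4133089, 4112784)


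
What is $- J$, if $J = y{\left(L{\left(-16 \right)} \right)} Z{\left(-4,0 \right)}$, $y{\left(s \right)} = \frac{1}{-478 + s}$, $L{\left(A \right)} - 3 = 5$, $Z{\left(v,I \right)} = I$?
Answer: $0$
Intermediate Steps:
$L{\left(A \right)} = 8$ ($L{\left(A \right)} = 3 + 5 = 8$)
$J = 0$ ($J = \frac{1}{-478 + 8} \cdot 0 = \frac{1}{-470} \cdot 0 = \left(- \frac{1}{470}\right) 0 = 0$)
$- J = \left(-1\right) 0 = 0$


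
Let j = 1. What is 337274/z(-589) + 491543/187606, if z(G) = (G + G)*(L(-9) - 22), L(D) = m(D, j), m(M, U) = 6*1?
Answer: 954463533/46526288 ≈ 20.514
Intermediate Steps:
m(M, U) = 6
L(D) = 6
z(G) = -32*G (z(G) = (G + G)*(6 - 22) = (2*G)*(-16) = -32*G)
337274/z(-589) + 491543/187606 = 337274/((-32*(-589))) + 491543/187606 = 337274/18848 + 491543*(1/187606) = 337274*(1/18848) + 491543/187606 = 168637/9424 + 491543/187606 = 954463533/46526288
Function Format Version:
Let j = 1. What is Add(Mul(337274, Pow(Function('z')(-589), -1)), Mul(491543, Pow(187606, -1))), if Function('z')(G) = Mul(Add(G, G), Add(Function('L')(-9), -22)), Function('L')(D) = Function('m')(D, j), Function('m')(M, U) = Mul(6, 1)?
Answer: Rational(954463533, 46526288) ≈ 20.514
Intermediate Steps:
Function('m')(M, U) = 6
Function('L')(D) = 6
Function('z')(G) = Mul(-32, G) (Function('z')(G) = Mul(Add(G, G), Add(6, -22)) = Mul(Mul(2, G), -16) = Mul(-32, G))
Add(Mul(337274, Pow(Function('z')(-589), -1)), Mul(491543, Pow(187606, -1))) = Add(Mul(337274, Pow(Mul(-32, -589), -1)), Mul(491543, Pow(187606, -1))) = Add(Mul(337274, Pow(18848, -1)), Mul(491543, Rational(1, 187606))) = Add(Mul(337274, Rational(1, 18848)), Rational(491543, 187606)) = Add(Rational(168637, 9424), Rational(491543, 187606)) = Rational(954463533, 46526288)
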